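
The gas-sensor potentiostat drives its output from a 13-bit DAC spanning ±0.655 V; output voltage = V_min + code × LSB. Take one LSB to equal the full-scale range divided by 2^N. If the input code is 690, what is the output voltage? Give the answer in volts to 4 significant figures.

-0.5447 V

Span: 0.655 V − (-0.655 V) = 1.31 V. LSB = 1.31 V / 2^13.
V_out = V_min + code × LSB = -0.655 V + 690 × 1.31 V / 8192
      = -0.655 V + 0.110339 V = -0.544661 V.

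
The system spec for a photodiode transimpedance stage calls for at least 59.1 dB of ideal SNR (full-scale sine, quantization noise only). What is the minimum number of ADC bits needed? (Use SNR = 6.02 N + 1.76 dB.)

10 bits

Solving 6.02 N ≥ 59.1 − 1.76: N ≥ 9.525. Round up → N = 10.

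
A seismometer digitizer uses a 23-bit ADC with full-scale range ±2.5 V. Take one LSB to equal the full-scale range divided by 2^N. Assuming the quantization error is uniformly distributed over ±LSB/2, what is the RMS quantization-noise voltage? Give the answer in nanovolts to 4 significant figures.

The full-scale span is 2.5 − (-2.5) = 5 V.
One LSB is 5 V / 8388608 = 0.596046 µV.
RMS of a uniform error over width LSB is LSB/√12 = 172.1 nV.

172.1 nV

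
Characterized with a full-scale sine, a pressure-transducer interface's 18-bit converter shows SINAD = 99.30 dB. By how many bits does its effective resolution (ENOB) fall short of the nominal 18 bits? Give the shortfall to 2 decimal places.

N_eff = (99.30 − 1.76)/6.02 = 16.2027 bits.
18 − 16.2027 = 1.80 bits below nominal.

1.80 bits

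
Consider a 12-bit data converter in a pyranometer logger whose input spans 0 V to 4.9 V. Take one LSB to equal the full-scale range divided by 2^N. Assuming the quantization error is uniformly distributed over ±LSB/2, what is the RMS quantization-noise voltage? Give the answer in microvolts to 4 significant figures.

Range is 4.9 V.
One LSB is 4.9 V / 4096 = 1.19629 mV.
For a uniform distribution on [−LSB/2, +LSB/2], V_rms = LSB/√12 = 1.19629 mV/3.4641 = 345.3 µV.

345.3 µV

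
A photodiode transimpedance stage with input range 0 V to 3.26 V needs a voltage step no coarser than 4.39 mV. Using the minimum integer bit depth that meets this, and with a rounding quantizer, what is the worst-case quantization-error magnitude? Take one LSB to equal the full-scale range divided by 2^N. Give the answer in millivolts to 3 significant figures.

1.59 mV

V_FS = 3.26 V.
3.26 V / 4.39 mV = 742.6. Since 2^9 = 512 and 2^10 = 1024, N = 10.
LSB = 3.26 V / 2^10 = 3.1836 mV.
|e|_max = LSB/2 = 1.59 mV.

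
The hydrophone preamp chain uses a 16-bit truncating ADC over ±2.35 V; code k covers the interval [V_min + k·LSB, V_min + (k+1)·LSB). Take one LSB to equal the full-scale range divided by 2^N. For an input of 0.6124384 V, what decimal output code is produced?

Full-scale range = 2.35 V − (-2.35 V) = 4.7 V. LSB = 4.7 V / 2^16 ≈ 71.72 µV.
(V_in − V_min) × 2^16/range = (0.6124384 − (-2.35)) × 65536/4.7 = 41307.737.
Floor → code = 41307.

41307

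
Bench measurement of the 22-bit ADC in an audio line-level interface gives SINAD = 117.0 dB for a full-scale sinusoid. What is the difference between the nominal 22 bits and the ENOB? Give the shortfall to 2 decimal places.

Effective bits = (117.0 − 1.76)/6.02 = 19.1429.
Lost resolution: 22 − 19.1429 = 2.8571 bits.

2.86 bits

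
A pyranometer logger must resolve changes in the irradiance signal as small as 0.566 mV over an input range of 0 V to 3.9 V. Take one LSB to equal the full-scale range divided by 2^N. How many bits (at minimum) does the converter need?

Full-scale range = 3.9 V.
3.9 V / 0.566 mV = 6890. Since 2^12 = 4096 and 2^13 = 8192, N = 13.

13 bits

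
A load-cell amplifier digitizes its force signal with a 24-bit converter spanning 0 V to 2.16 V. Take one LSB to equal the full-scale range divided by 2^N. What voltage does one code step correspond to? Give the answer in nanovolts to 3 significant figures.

129 nV

Span = 2.16 V.
Number of codes = 2^24 = 16777216.
One LSB is 2.16 V / 16777216 = 129 nV.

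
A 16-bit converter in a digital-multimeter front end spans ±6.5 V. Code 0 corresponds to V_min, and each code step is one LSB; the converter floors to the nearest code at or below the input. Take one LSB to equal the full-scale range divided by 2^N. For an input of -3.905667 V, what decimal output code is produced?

The full-scale span is 6.5 − (-6.5) = 13 V. LSB = 13 V / 2^16 ≈ 198.4 µV.
code = ⌊(V_in − V_min)/LSB⌋ = ⌊(V_in − V_min) × 2^16 / range⌋
     = ⌊(-3.905667 − (-6.5)) × 65536 / 13⌋ = ⌊2.594333 × 65536/13⌋
     = ⌊13078.631⌋ = 13078.

13078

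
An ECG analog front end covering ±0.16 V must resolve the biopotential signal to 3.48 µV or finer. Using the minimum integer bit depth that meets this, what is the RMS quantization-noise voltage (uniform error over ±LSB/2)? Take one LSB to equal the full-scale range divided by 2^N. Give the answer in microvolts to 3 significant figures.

0.705 µV

Span: 0.16 V − (-0.16 V) = 0.32 V.
Need 2^N ≥ 0.32 V / 3.48 µV = 91950 → N_min = 17.
One LSB is 0.32 V / 131072 = 2.4414 µV.
V_rms = LSB/√12 = 0.705 µV.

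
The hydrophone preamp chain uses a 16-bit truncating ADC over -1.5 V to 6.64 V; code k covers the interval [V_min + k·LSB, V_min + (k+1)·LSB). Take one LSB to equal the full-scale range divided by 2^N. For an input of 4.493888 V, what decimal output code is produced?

Range = 6.64 − (-1.5) = 8.14 V. LSB = 8.14 V / 2^16 ≈ 124.2 µV.
(V_in − V_min) × 2^16/range = (4.493888 − (-1.5)) × 65536/8.14 = 48257.426.
Floor → code = 48257.

48257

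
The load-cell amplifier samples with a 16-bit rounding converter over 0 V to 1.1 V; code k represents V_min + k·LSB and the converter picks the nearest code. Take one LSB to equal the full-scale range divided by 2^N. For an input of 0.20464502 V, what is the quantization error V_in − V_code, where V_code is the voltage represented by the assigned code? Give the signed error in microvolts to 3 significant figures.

Span = 1.1 V. LSB = 1.1 V / 2^16 ≈ 16.78 µV.
Position in LSBs: (0.20464502 − (0)) × 65536/1.1 = 12192.3782; rounding gives k = 12192.
V_code = V_min + k × range/2^16 = 0 + 12192 × 1.1/65536 = 0.20463867188 V.
V_in − V_code = 0.20464502 − (0.20463867188) = +6.35 µV.

+6.35 µV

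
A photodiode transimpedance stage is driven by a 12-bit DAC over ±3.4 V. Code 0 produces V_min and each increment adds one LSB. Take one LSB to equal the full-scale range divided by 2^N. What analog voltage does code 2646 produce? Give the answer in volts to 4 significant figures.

Span: 3.4 V − (-3.4 V) = 6.8 V. LSB = 6.8 V / 2^12.
V_out = -3.4 + 2646 × (6.8/4096) V
      = -3.4 V + 4.39277 V = 0.992773 V.

0.9928 V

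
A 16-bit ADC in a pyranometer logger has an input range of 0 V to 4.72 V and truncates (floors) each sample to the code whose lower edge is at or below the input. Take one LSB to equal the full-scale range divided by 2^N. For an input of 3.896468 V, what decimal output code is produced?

54101

Full-scale range = 4.72 V. LSB = 4.72 V / 2^16 ≈ 72.02 µV.
V_in − V_min = 3.896468 − (0) = 3.896468 V.
Divide by LSB: 3.896468 × 65536/4.72 = 54101.4676.
Truncating gives code 54101.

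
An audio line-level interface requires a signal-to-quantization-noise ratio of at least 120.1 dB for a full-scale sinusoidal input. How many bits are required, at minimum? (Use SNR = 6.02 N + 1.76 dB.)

20 bits

Required N = ⌈(120.1 − 1.76)/6.02⌉ = ⌈19.658⌉ = 20.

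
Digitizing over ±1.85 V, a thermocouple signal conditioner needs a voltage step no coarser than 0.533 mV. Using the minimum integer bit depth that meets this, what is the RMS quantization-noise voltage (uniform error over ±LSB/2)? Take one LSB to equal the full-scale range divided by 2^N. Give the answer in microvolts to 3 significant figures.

130 µV

The full-scale span is 1.85 − (-1.85) = 3.7 V.
Required number of levels: 3.7/0.533 mV = 6941.8; smallest N with 2^N ≥ that is 13.
LSB = 3.7 V ÷ 2^13 = 3.7/8192 V = 451.66 µV.
σ_q = LSB/√12 = 451.66 µV/3.4641 = 130 µV.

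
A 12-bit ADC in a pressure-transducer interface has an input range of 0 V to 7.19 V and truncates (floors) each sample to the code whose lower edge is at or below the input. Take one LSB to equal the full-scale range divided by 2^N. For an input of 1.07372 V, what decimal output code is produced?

611

Full-scale range = 7.19 V. LSB = 7.19 V / 2^12 ≈ 1.755 mV.
(V_in − V_min) × 2^12/range = (1.07372 − (0)) × 4096/7.19 = 611.677.
Floor → code = 611.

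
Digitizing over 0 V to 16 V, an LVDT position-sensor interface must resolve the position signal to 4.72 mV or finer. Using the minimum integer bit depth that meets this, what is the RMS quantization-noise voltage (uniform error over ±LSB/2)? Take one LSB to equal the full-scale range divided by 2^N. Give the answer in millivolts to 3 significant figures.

1.13 mV

Span = 16 V.
Required number of levels: 16/4.72 mV = 3389.8; smallest N with 2^N ≥ that is 12.
LSB = 16 V ÷ 2^12 = 16/4096 V = 3.9063 mV.
RMS noise = LSB/√12 = 1.13 mV.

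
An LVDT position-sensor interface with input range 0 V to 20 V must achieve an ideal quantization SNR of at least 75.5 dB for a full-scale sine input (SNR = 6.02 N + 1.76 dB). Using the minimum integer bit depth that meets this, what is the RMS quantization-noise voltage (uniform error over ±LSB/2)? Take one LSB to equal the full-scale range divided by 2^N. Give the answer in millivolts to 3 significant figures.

0.705 mV

Span = 20 V.
6.02 N + 1.76 ≥ 75.5 gives N ≥ 12.249, so the minimum integer is 13.
One LSB is 20 V / 8192 = 2.4414 mV.
σ_q = LSB/√12 = 2.4414 mV/3.4641 = 0.705 mV.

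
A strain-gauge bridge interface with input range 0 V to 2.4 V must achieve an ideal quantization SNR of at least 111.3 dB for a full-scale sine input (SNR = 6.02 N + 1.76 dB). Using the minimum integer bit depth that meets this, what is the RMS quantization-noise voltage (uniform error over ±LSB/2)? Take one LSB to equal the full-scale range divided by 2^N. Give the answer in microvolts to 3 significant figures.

1.32 µV

Span = 2.4 V.
Solving 6.02 N ≥ 111.3 − 1.76: N ≥ 18.196. Round up → N = 19.
One LSB is 2.4 V / 524288 = 4.5776 µV.
σ_q = LSB/√12 = 4.5776 µV/3.4641 = 1.32 µV.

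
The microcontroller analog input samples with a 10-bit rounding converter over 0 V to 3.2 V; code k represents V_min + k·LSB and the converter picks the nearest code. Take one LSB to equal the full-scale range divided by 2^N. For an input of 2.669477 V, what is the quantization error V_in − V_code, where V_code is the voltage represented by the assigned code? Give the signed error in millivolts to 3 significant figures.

+0.727 mV

Full-scale range = 3.2 V. LSB = 3.2 V / 2^10 ≈ 3.125 mV.
(2.669477 − (0)) / LSB = 2.669477 × 1024/3.2 = 854.2326. Nearest integer: k = 854.
V_code = 0 + (854/1024) × 3.2 = 2.668750000 V.
e = 2.669477 − (2.668750000) = +0.727 mV.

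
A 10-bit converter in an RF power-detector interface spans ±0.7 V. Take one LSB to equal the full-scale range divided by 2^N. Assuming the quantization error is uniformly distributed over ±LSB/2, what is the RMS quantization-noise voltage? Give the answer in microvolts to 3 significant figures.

395 µV

The full-scale span is 0.7 − (-0.7) = 1.4 V.
LSB = 1.4 V ÷ 2^10 = 1.4/1024 V = 1.3672 mV.
V_rms = LSB/√12 = 1.3672 mV / √12 = 395 µV.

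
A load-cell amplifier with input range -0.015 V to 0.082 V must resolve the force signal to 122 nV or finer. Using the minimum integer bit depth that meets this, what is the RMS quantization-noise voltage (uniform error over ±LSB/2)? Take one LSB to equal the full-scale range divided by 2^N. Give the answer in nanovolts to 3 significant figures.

26.7 nV

The full-scale span is 0.082 − (-0.015) = 0.097 V.
0.097 V / 122 nV = 795100. Since 2^19 = 524288 and 2^20 = 1048576, N = 20.
LSB = 0.097 V ÷ 2^20 = 0.097/1048576 V = 92.506 nV.
V_rms = LSB/√12 = 26.7 nV.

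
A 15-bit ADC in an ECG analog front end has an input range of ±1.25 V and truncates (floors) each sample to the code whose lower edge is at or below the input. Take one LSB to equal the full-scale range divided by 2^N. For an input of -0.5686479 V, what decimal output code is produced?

8930

Span: 1.25 V − (-1.25 V) = 2.5 V. LSB = 2.5 V / 2^15 ≈ 76.29 µV.
V_in − V_min = -0.5686479 − (-1.25) = 0.6813521 V.
Divide by LSB: 0.6813521 × 32768/2.5 = 8930.6182.
Truncating gives code 8930.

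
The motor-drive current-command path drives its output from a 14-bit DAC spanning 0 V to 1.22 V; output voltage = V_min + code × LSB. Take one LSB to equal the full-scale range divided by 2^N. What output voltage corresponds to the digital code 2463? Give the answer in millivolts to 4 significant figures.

183.4 mV

Full-scale range = 1.22 V. LSB = 1.22 V / 2^14.
V_out = V_min + code × LSB = 0 V + 2463 × 1.22 V / 16384
      = 0 + 0.183402 = 0.183402 V.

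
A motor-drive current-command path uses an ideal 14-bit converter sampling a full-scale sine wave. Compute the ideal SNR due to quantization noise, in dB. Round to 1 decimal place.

86.0 dB

6.02(14) + 1.76 = 84.28 + 1.76 = 86.04 dB.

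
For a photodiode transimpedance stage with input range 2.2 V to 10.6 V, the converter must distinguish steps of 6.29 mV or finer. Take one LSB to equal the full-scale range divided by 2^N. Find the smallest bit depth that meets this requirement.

11 bits

Span: 10.6 V − (2.2 V) = 8.4 V.
8.4 V / 6.29 mV = 1335. Since 2^10 = 1024 and 2^11 = 2048, N = 11.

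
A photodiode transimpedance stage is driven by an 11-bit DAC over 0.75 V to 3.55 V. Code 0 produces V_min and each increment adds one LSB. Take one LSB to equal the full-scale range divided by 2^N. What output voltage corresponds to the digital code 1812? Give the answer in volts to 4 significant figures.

Full-scale range = 3.55 V − (0.75 V) = 2.8 V. LSB = 2.8 V / 2^11.
V_out = V_min + code × LSB = 0.75 V + 1812 × 2.8 V / 2048
      = 0.75 V + 2.47734 V = 3.22734 V.

3.227 V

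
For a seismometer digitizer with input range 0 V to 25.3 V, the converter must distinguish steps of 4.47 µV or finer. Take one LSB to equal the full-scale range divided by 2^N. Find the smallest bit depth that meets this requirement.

23 bits

Span = 25.3 V.
Required number of levels: 25.3/4.47 µV = 5.6600e6; smallest N with 2^N ≥ that is 23.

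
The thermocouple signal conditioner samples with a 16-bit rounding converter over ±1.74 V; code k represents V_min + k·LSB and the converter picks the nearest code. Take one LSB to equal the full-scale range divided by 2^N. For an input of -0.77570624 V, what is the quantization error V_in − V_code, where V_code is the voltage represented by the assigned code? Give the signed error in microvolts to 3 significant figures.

−12.9 µV

Full-scale range = 1.74 V − (-1.74 V) = 3.48 V. LSB = 3.48 V / 2^16 ≈ 53.10 µV.
(V_in − V_min)/LSB = (-0.77570624 − (-1.74)) × 65536/3.48 = 18159.7574 → nearest code k = 18160.
V_code = V_min + k × range/2^16 = -1.74 + 18160 × 3.48/65536 = -0.77569335938 V.
e = -0.77570624 − (-0.77569335938) = −12.9 µV.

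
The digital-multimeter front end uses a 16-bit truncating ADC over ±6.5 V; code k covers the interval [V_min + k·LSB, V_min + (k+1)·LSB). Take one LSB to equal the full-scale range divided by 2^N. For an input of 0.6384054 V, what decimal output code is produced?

35986

Range = 6.5 − (-6.5) = 13 V. LSB = 13 V / 2^16 ≈ 198.4 µV.
V_in − V_min = 0.6384054 − (-6.5) = 7.1384054 V.
Divide by LSB: 7.1384054 × 65536/13 = 35986.3489.
Truncating gives code 35986.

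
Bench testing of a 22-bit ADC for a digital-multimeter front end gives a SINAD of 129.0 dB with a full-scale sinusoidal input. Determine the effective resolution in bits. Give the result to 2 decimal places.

21.14 bits

Inverting SNR = 6.02 N + 1.76: N_eff = (129.0 − 1.76)/6.02 = 21.1362.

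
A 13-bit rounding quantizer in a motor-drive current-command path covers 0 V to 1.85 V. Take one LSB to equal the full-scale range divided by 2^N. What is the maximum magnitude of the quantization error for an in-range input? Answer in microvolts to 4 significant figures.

Span = 1.85 V.
LSB = 1.85 V ÷ 2^13 = 1.85/8192 V = 225.830 µV.
A rounding quantizer has |error| ≤ LSB/2 = 112.9 µV.

112.9 µV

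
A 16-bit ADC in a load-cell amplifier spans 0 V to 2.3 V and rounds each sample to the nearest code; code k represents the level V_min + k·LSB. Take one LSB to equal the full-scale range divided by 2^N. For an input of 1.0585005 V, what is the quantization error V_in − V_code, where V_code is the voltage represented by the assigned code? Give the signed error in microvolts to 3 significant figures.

−6.27 µV

V_FS = 2.3 V. LSB = 2.3 V / 2^16 ≈ 35.10 µV.
(1.0585005 − (0)) / LSB = 1.0585005 × 65536/2.3 = 30160.8212. Nearest integer: k = 30161.
V_code = V_min + k × range/2^16 = 0 + 30161 × 2.3/65536 = 1.0585067749 V.
V_in − V_code = 1.0585005 − (1.0585067749) = −6.27 µV.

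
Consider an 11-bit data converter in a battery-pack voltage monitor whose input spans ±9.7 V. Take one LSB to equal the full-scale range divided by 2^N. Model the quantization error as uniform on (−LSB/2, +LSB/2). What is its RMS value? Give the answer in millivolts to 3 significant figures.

The full-scale span is 9.7 − (-9.7) = 19.4 V.
LSB = 19.4 V ÷ 2^11 = 19.4/2048 V = 9.4727 mV.
V_rms = LSB/√12 = 9.4727 mV / √12 = 2.73 mV.

2.73 mV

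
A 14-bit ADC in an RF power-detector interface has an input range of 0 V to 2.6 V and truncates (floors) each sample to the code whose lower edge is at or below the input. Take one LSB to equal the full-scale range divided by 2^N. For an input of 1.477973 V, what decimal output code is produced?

9313

Range is 2.6 V. LSB = 2.6 V / 2^14 ≈ 158.7 µV.
V_in − V_min = 1.477973 − (0) = 1.477973 V.
Divide by LSB: 1.477973 × 16384/2.6 = 9313.5037.
Truncating gives code 9313.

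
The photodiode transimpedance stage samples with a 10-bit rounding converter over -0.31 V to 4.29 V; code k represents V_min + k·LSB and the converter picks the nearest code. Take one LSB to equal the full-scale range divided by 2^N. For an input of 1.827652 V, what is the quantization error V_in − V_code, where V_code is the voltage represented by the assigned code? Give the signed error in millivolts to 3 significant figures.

−0.629 mV

Span: 4.29 V − (-0.31 V) = 4.6 V. LSB = 4.6 V / 2^10 ≈ 4.492 mV.
Position in LSBs: (1.827652 − (-0.31)) × 1024/4.6 = 475.8599; rounding gives k = 476.
V_code = -0.31 + (476/1024) × 4.6 = 1.828281250 V.
V_in − V_code = 1.827652 − (1.828281250) = −0.629 mV.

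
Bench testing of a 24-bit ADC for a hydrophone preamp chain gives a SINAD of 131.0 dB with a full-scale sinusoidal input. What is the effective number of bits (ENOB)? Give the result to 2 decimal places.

21.47 bits

(131.0 − 1.76) / 6.02 = 129.24/6.02 = 21.4684 effective bits.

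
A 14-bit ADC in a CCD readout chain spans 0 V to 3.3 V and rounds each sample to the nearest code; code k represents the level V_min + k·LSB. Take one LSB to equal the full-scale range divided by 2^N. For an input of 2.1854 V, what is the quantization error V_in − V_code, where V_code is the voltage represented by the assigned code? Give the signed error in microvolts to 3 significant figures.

+36.2 µV

Span = 3.3 V. LSB = 3.3 V / 2^14 ≈ 201.4 µV.
(2.1854 − (0)) / LSB = 2.1854 × 16384/3.3 = 10850.1799. Nearest integer: k = 10850.
V_code = 0 + (10850/16384) × 3.3 = 2.1853637695 V.
e = 2.1854 − (2.1853637695) = +36.2 µV.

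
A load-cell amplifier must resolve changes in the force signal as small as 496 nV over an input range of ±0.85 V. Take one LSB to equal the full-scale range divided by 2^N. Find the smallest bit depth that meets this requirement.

22 bits

The full-scale span is 0.85 − (-0.85) = 1.7 V.
Levels needed ≥ 1.7/496 nV = 3.427e6. 2^22 = 4194304 suffices, so N_min = 22.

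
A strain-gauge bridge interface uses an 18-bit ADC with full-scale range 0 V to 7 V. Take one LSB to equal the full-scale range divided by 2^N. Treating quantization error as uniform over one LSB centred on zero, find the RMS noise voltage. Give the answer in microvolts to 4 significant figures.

Span = 7 V.
LSB = 7 V ÷ 2^18 = 7/262144 V = 26.7029 µV.
σ_q = LSB/√12 = 26.7029 µV/3.4641 = 7.708 µV.

7.708 µV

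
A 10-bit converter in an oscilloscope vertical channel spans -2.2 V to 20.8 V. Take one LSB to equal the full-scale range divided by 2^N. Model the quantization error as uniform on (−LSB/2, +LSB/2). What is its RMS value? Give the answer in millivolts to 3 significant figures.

6.48 mV

The full-scale span is 20.8 − (-2.2) = 23 V.
LSB = 23 V / 2^10 = 22.461 mV.
For a uniform distribution on [−LSB/2, +LSB/2], V_rms = LSB/√12 = 22.461 mV/3.4641 = 6.48 mV.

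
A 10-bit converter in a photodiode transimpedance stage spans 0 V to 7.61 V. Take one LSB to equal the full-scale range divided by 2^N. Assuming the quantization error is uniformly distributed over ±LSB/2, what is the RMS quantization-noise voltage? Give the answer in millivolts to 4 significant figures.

Span = 7.61 V.
LSB = 7.61 V ÷ 2^10 = 7.61/1024 V = 7.43164 mV.
RMS of a uniform error over width LSB is LSB/√12 = 2.145 mV.

2.145 mV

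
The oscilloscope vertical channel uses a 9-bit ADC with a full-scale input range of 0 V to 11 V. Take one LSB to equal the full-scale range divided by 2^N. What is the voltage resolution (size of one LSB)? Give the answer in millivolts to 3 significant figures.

21.5 mV

V_FS = 11 V.
There are 2^9 = 512 steps.
One LSB is 11 V / 512 = 21.5 mV.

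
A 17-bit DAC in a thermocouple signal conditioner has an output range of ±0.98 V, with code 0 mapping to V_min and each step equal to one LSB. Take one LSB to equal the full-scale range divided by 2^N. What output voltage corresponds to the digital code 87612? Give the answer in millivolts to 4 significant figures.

330.1 mV

Full-scale range = 0.98 V − (-0.98 V) = 1.96 V. LSB = 1.96 V / 2^17.
V_out = V_min + code × LSB = -0.98 V + 87612 × 1.96 V / 131072
      = -0.98 V + 1.31012 V = 0.330116 V.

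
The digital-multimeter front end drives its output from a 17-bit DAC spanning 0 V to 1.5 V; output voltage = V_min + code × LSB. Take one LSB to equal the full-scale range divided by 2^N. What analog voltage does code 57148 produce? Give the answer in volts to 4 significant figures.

0.6540 V

Range is 1.5 V. LSB = 1.5 V / 2^17.
Output = V_min + (57148/131072) × range = 0 + 0.436005 × 1.5 V
      = 0 + 0.654007 = 0.654007 V.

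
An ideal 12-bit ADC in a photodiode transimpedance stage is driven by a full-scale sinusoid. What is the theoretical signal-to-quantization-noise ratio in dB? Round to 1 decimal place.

6.02(12) + 1.76 = 72.24 + 1.76 = 74.00 dB.

74.0 dB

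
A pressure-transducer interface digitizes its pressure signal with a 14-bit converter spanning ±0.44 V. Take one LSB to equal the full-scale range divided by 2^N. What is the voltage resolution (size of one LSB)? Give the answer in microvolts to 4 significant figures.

53.71 µV

The full-scale span is 0.44 − (-0.44) = 0.88 V.
2^14 = 16384 levels.
One LSB is 0.88 V / 16384 = 53.71 µV.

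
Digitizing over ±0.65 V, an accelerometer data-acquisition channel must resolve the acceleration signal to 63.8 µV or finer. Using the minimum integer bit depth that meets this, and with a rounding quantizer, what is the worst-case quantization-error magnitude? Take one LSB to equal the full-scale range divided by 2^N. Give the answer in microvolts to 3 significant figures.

Span: 0.65 V − (-0.65 V) = 1.3 V.
Need 2^N ≥ 1.3 V / 63.8 µV = 20380 → N_min = 15.
Step size = 1.3/32768 V = 39.673 µV.
Half an LSB is 19.8 µV.

19.8 µV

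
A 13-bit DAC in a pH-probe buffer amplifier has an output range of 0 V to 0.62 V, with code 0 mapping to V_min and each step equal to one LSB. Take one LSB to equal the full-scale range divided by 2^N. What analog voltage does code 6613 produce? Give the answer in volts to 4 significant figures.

Range is 0.62 V. LSB = 0.62 V / 2^13.
Output = V_min + (6613/8192) × range = 0 + 0.807251 × 0.62 V
      = 0 V + 0.500496 V = 0.500496 V.

0.5005 V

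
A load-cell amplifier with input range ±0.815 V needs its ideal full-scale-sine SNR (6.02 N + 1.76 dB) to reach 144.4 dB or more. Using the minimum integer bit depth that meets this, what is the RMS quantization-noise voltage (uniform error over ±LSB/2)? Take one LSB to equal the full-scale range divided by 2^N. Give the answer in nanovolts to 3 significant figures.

Full-scale range = 0.815 V − (-0.815 V) = 1.63 V.
Required N = ⌈(144.4 − 1.76)/6.02⌉ = ⌈23.694⌉ = 24.
LSB = 1.63 V / 2^24 = 97.156 nV.
RMS noise = LSB/√12 = 28.0 nV.

28.0 nV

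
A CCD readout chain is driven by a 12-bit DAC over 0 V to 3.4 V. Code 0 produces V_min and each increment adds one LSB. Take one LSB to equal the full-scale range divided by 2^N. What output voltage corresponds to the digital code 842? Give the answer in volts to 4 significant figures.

V_FS = 3.4 V. LSB = 3.4 V / 2^12.
Output = V_min + (842/4096) × range = 0 + 0.205566 × 3.4 V
      = 0 + 0.698926 = 0.698926 V.

0.6989 V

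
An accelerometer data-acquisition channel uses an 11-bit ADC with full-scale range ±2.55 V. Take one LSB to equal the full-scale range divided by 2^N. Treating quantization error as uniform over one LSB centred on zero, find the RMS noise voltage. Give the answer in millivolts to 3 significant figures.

The full-scale span is 2.55 − (-2.55) = 5.1 V.
LSB = 5.1 V ÷ 2^11 = 5.1/2048 V = 2.4902 mV.
For a uniform distribution on [−LSB/2, +LSB/2], V_rms = LSB/√12 = 2.4902 mV/3.4641 = 0.719 mV.

0.719 mV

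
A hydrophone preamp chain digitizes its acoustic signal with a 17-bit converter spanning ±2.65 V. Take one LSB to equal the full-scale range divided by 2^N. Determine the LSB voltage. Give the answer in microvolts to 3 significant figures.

Full-scale range = 2.65 V − (-2.65 V) = 5.3 V.
2^17 = 131072 levels.
LSB = 5.3 V ÷ 2^17 = 5.3/131072 V = 40.4 µV.

40.4 µV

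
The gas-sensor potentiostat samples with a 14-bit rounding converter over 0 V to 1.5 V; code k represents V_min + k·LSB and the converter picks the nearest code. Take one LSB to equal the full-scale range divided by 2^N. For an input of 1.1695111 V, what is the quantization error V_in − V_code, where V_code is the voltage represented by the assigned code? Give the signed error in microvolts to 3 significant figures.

+16.5 µV

Span = 1.5 V. LSB = 1.5 V / 2^14 ≈ 91.55 µV.
(V_in − V_min)/LSB = (1.1695111 − (0)) × 16384/1.5 = 12774.1799 → nearest code k = 12774.
Reconstructed level: 0 + 12774 × 1.5/16384 V = 1.1694946289 V.
V_in − V_code = 1.1695111 − (1.1694946289) = +16.5 µV.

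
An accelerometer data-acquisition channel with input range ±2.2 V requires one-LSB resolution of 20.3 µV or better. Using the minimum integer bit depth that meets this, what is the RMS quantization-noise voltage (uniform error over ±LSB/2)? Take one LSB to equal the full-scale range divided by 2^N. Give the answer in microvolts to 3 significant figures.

The full-scale span is 2.2 − (-2.2) = 4.4 V.
4.4 V / 20.3 µV = 216700. Since 2^17 = 131072 and 2^18 = 262144, N = 18.
One LSB is 4.4 V / 262144 = 16.785 µV.
RMS noise = LSB/√12 = 4.85 µV.

4.85 µV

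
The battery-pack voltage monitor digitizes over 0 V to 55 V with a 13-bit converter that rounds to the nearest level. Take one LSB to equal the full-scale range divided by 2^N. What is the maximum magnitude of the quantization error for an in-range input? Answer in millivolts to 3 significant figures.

Span = 55 V.
One LSB is 55 V / 8192 = 6.7139 mV.
Worst-case error for round-to-nearest is half an LSB: 3.36 mV.

3.36 mV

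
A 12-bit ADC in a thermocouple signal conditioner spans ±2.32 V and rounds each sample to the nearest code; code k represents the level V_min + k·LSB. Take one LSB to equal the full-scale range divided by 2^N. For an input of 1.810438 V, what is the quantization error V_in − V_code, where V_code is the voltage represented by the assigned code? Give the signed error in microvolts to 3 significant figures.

+204 µV

Span: 2.32 V − (-2.32 V) = 4.64 V. LSB = 4.64 V / 2^12 ≈ 1.133 mV.
Position in LSBs: (1.810438 − (-2.32)) × 4096/4.64 = 3646.1798; rounding gives k = 3646.
Reconstructed level: -2.32 + 3646 × 4.64/4096 V = 1.810234375 V.
V_in − V_code = 1.810438 − (1.810234375) = +204 µV.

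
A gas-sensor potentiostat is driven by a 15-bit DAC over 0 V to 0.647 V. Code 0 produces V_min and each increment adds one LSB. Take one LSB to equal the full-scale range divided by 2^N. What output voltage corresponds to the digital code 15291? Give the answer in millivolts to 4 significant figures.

Span = 0.647 V. LSB = 0.647 V / 2^15.
V_out = 0 + 15291 × (0.647/32768) V
      = 0 + 0.301919 = 0.301919 V.

301.9 mV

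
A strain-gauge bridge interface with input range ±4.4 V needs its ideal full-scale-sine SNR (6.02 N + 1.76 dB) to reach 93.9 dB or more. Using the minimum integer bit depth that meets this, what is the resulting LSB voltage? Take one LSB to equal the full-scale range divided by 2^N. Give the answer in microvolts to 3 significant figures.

134 µV

Range = 4.4 − (-4.4) = 8.8 V.
6.02 N + 1.76 ≥ 93.9 gives N ≥ 15.306, so the minimum integer is 16.
One LSB is 8.8 V / 65536 = 134 µV.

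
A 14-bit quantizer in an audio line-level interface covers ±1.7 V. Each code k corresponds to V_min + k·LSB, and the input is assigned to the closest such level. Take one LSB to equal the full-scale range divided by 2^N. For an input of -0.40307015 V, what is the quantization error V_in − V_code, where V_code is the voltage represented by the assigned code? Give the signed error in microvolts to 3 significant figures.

−67.2 µV

Full-scale range = 1.7 V − (-1.7 V) = 3.4 V. LSB = 3.4 V / 2^14 ≈ 207.5 µV.
Position in LSBs: (-0.40307015 − (-1.7)) × 16384/3.4 = 6249.6761; rounding gives k = 6250.
Reconstructed level: -1.7 + 6250 × 3.4/16384 V = -0.40300292969 V.
Error = V_in − V_code = -0.40307015 − (-0.40300292969) = −67.2 µV.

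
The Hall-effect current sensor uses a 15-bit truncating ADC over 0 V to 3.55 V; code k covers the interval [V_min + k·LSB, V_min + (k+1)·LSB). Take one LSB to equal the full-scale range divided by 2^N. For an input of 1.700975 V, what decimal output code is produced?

15700

Full-scale range = 3.55 V. LSB = 3.55 V / 2^15 ≈ 108.3 µV.
code = ⌊(V_in − V_min)/LSB⌋ = ⌊(V_in − V_min) × 2^15 / range⌋
     = ⌊(1.700975 − (0)) × 32768 / 3.55⌋ = ⌊1.700975 × 32768/3.55⌋
     = ⌊15700.718⌋ = 15700.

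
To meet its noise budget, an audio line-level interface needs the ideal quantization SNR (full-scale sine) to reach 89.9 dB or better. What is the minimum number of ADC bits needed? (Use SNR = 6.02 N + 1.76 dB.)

Solving 6.02 N ≥ 89.9 − 1.76: N ≥ 14.641. Round up → N = 15.

15 bits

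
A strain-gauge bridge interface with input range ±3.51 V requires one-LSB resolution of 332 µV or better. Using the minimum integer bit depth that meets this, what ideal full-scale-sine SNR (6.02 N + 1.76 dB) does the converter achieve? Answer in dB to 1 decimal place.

92.1 dB

Full-scale range = 3.51 V − (-3.51 V) = 7.02 V.
7.02 V / 332 µV = 21140. Since 2^14 = 16384 and 2^15 = 32768, N = 15.
6.02(15) + 1.76 = 92.06 dB.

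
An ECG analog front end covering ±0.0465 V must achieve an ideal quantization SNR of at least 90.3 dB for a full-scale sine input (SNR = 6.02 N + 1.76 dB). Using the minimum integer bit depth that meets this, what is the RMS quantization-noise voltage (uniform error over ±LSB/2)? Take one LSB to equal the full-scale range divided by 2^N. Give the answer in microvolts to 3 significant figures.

0.819 µV

Full-scale range = 0.0465 V − (-0.0465 V) = 0.093 V.
6.02 N + 1.76 ≥ 90.3 gives N ≥ 14.708, so the minimum integer is 15.
One LSB is 0.093 V / 32768 = 2.8381 µV.
V_rms = LSB/√12 = 0.819 µV.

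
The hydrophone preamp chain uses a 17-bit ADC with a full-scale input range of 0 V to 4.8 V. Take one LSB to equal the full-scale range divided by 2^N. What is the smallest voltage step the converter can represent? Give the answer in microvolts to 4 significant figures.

Range is 4.8 V.
There are 2^17 = 131072 steps.
LSB = 4.8 V ÷ 2^17 = 4.8/131072 V = 36.62 µV.

36.62 µV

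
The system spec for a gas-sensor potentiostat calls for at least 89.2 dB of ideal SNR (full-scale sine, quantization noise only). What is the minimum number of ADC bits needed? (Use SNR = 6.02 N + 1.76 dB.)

15 bits

Required N = ⌈(89.2 − 1.76)/6.02⌉ = ⌈14.525⌉ = 15.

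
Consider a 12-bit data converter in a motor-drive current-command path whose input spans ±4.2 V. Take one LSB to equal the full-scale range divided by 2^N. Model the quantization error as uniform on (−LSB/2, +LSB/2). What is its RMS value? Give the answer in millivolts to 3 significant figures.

0.592 mV

Full-scale range = 4.2 V − (-4.2 V) = 8.4 V.
One LSB is 8.4 V / 4096 = 2.0508 mV.
V_rms = LSB/√12 = 2.0508 mV / √12 = 0.592 mV.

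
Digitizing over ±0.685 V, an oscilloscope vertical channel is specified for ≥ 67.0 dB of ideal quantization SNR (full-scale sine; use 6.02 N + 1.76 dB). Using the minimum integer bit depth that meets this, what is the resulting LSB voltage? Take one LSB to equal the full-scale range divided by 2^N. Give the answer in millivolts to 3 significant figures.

Range = 0.685 − (-0.685) = 1.37 V.
6.02 N + 1.76 ≥ 67.0 gives N ≥ 10.837, so the minimum integer is 11.
Step size = 1.37/2048 V = 0.669 mV.

0.669 mV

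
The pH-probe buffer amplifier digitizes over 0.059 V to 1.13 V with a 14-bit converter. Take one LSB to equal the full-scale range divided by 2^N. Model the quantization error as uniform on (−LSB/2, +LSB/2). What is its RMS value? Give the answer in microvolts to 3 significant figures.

18.9 µV

Range = 1.13 − (0.059) = 1.071 V.
Step size = 1.071/16384 V = 65.369 µV.
V_rms = LSB/√12 = 65.369 µV / √12 = 18.9 µV.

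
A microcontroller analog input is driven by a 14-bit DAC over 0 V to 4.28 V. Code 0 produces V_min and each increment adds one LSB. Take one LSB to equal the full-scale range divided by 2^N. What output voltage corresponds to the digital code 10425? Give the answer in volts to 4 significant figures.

2.723 V

Full-scale range = 4.28 V. LSB = 4.28 V / 2^14.
Output = V_min + (10425/16384) × range = 0 + 0.636292 × 4.28 V
      = 0 V + 2.72333 V = 2.72333 V.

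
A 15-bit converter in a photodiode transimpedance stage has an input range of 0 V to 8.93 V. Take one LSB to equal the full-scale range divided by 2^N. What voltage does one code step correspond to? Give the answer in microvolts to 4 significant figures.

272.5 µV

Span = 8.93 V.
2^15 = 32768 levels.
LSB = 8.93 V / 2^15 = 272.5 µV.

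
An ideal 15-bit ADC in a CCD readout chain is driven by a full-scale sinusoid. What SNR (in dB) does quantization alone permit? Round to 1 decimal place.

For an ideal N-bit converter with full-scale sine input, SNR = 6.02 N + 1.76 dB. SNR = 6.02 × 15 + 1.76 = 90.30 + 1.76 = 92.06 dB.

92.1 dB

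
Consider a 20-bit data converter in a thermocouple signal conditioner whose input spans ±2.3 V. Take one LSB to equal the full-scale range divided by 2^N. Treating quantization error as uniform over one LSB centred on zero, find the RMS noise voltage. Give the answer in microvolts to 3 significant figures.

1.27 µV

Range = 2.3 − (-2.3) = 4.6 V.
LSB = 4.6 V ÷ 2^20 = 4.6/1048576 V = 4.3869 µV.
RMS of a uniform error over width LSB is LSB/√12 = 1.27 µV.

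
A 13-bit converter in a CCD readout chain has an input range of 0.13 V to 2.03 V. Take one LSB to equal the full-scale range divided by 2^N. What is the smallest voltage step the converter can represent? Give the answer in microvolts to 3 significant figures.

232 µV

Span: 2.03 V − (0.13 V) = 1.9 V.
Number of codes = 2^13 = 8192.
Step size = 1.9/8192 V = 232 µV.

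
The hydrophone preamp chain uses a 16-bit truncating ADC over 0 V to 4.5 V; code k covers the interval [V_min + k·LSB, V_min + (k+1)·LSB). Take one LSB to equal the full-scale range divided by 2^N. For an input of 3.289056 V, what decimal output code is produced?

47900

V_FS = 4.5 V. LSB = 4.5 V / 2^16 ≈ 68.66 µV.
V_in − V_min = 3.289056 − (0) = 3.289056 V.
Divide by LSB: 3.289056 × 65536/4.5 = 47900.3498.
Truncating gives code 47900.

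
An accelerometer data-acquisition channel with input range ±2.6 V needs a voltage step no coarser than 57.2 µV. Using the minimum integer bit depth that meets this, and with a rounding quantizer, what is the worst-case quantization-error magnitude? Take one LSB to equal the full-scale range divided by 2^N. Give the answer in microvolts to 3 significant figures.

Span: 2.6 V − (-2.6 V) = 5.2 V.
Need 2^N ≥ 5.2 V / 57.2 µV = 90910 → N_min = 17.
One LSB is 5.2 V / 131072 = 39.673 µV.
Max error for round-to-nearest is LSB/2 = 19.8 µV.

19.8 µV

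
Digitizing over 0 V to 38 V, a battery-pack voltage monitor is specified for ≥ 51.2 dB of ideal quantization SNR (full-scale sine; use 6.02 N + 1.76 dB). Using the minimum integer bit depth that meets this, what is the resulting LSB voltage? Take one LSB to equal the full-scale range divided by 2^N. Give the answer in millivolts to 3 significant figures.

74.2 mV

Span = 38 V.
6.02 N + 1.76 ≥ 51.2 gives N ≥ 8.213, so the minimum integer is 9.
Step size = 38/512 V = 74.2 mV.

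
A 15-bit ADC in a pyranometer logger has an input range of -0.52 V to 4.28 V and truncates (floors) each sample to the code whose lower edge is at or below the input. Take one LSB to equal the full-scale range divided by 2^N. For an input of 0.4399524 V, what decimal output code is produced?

The full-scale span is 4.28 − (-0.52) = 4.8 V. LSB = 4.8 V / 2^15 ≈ 146.5 µV.
(V_in − V_min) × 2^15/range = (0.4399524 − (-0.52)) × 32768/4.8 = 6553.275.
Floor → code = 6553.

6553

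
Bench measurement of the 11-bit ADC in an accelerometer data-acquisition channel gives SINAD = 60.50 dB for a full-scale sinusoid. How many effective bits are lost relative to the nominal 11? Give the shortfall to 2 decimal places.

1.24 bits

ENOB = (SINAD − 1.76)/6.02 = (60.50 − 1.76)/6.02 = 9.7575 bits.
11 − 9.7575 = 1.24 bits below nominal.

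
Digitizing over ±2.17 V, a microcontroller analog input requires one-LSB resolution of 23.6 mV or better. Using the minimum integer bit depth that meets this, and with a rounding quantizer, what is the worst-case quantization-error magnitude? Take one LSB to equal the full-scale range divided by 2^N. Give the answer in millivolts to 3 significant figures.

Span: 2.17 V − (-2.17 V) = 4.34 V.
4.34 V / 23.6 mV = 183.9. Since 2^7 = 128 and 2^8 = 256, N = 8.
LSB = 4.34 V / 2^8 = 16.953 mV.
|e|_max = LSB/2 = 8.48 mV.

8.48 mV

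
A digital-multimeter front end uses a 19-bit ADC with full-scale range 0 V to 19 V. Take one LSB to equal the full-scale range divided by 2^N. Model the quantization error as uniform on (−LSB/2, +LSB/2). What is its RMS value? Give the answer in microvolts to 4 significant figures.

10.46 µV

Span = 19 V.
Step size = 19/524288 V = 36.2396 µV.
RMS of a uniform error over width LSB is LSB/√12 = 10.46 µV.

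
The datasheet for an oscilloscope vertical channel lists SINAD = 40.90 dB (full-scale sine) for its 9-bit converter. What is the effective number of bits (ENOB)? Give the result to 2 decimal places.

6.50 bits

ENOB = (SINAD − 1.76) / 6.02 = (40.90 − 1.76) / 6.02 = 39.14 / 6.02 = 6.5017.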